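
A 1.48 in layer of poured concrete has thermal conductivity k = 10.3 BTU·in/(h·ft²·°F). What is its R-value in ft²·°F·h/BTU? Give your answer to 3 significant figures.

R = L/k = 1.48/10.3 = 0.1437 ft²·°F·h/BTU

0.144 ft²·°F·h/BTU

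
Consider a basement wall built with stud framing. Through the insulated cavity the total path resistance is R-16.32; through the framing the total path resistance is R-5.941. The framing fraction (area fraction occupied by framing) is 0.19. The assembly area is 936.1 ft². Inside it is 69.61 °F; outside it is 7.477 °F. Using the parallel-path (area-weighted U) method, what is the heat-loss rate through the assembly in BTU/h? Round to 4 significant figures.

U_eff = 0.81/16.32 + 0.19/5.941 = 0.049632 + 0.031981 = 0.081614
R_eff = 1/U_eff = 12.253 ft²·°F·h/BTU
Q = 936.1 × (69.61 − 7.477) / 12.253 = 4746.9 BTU/h

4747 BTU/h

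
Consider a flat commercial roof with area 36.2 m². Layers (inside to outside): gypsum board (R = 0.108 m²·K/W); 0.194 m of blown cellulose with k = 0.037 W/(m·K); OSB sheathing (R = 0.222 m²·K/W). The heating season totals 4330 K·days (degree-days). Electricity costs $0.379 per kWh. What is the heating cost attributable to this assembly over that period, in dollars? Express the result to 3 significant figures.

256 dollars

0.194/0.037 = 5.243
R_total = 0.108 + 5.243 + 0.222 = 5.573 m²·K/W
E = A × HDD × 24 / R / 1000 = 36.2 × 4330 × 24 / 5.573 / 1000 = 675 kWh
Cost = 675 × 0.379 = $255.8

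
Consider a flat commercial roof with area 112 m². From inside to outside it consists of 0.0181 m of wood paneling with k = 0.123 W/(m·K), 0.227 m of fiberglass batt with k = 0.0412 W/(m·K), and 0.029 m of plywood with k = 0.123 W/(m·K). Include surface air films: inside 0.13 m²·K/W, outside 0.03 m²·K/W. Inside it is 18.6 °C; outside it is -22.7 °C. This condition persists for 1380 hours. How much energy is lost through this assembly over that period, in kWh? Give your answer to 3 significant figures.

0.0181/0.123 = 0.1472
0.227/0.0412 = 5.51
0.029/0.123 = 0.2358
R_total = 0.13 + 0.1472 + 5.51 + 0.2358 + 0.03 = 6.053 m²·K/W
Q = 112 × (18.6 − (-22.7)) / 6.053 = 764.2 W
E = 764.2 W × 1380 h / 1000 = 1055 kWh

1050 kWh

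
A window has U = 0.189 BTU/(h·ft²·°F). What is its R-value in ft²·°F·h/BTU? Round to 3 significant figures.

R = 1/U = 1/0.189 = 5.291

5.29 ft²·°F·h/BTU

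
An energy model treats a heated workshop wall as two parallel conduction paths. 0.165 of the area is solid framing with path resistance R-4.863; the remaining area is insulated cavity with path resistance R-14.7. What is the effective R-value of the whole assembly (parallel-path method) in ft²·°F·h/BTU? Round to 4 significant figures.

11.02 ft²·°F·h/BTU

U_eff = 0.835/14.7 + 0.165/4.863 = 0.056803 + 0.03393 = 0.090732
R_eff = 1/U_eff = 11.021 ft²·°F·h/BTU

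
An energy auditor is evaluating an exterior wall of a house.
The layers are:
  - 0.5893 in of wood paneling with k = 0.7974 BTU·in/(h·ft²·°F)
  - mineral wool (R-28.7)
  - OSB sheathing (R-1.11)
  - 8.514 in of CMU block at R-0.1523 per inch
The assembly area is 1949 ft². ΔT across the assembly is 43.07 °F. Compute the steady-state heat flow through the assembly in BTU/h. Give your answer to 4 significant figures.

0.5893/0.7974 = 0.73903
8.514 × 0.1523 = 1.2967
R_total = 0.73903 + 28.7 + 1.11 + 1.2967 = 31.846 ft²·°F·h/BTU
Q = A·ΔT/R = 1949 × 43.07 / 31.846 = 2635.9 BTU/h

2636 BTU/h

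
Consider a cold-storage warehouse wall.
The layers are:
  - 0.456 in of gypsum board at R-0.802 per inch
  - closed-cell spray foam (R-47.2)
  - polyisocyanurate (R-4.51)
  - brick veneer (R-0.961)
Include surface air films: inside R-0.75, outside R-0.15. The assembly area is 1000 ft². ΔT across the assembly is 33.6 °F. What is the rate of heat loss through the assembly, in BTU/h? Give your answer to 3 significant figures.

0.456 × 0.802 = 0.3657
R_total = 0.75 + 0.3657 + 47.2 + 4.51 + 0.961 + 0.15 = 53.94 ft²·°F·h/BTU
Q = A·ΔT/R = 1000 × 33.6 / 53.94 = 623 BTU/h

623 BTU/h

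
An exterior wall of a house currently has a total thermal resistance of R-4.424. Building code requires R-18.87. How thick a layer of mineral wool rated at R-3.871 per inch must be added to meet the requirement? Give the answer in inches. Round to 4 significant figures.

ΔR = 18.87 − 4.424 = 14.446 ft²·°F·h/BTU
L = ΔR / (R/in) = 14.446/3.871 = 3.7319 in

3.732 in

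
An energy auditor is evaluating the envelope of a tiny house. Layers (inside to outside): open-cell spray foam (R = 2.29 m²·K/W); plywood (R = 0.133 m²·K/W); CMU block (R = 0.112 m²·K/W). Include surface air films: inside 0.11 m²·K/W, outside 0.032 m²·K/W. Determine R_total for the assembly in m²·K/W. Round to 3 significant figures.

2.68 m²·K/W

R_total = 0.11 + 2.29 + 0.133 + 0.112 + 0.032 = 2.677 m²·K/W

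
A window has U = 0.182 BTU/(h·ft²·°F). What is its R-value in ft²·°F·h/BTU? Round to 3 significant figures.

5.49 ft²·°F·h/BTU

R = 1/U = 1/0.182 = 5.495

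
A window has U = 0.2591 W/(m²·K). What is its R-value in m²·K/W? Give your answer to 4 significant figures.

3.860 m²·K/W

R = 1/U = 1/0.2591 = 3.8595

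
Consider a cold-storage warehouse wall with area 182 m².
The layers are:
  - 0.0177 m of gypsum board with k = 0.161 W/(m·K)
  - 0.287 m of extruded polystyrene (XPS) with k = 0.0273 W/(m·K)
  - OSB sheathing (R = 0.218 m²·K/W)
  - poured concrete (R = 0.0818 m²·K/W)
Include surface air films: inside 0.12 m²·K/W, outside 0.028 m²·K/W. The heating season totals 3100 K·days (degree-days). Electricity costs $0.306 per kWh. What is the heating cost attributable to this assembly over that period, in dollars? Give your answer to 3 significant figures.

374 dollars

0.0177/0.161 = 0.1099
0.287/0.0273 = 10.51
R_total = 0.12 + 0.1099 + 10.51 + 0.218 + 0.0818 + 0.028 = 11.07 m²·K/W
E = A × HDD × 24 / R / 1000 = 182 × 3100 × 24 / 11.07 / 1000 = 1223 kWh
Cost = 1223 × 0.306 = $374.3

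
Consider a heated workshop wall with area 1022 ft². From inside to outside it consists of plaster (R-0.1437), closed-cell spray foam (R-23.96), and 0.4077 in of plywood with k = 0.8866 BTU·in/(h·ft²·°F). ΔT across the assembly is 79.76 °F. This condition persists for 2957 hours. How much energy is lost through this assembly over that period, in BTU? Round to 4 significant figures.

9813000 BTU

0.4077/0.8866 = 0.45985
R_total = 0.1437 + 23.96 + 0.45985 = 24.564 ft²·°F·h/BTU
Q = 1022 × 79.76 / 24.564 = 3318.5 BTU/h
E = 3318.5 × 2957 = 9812900 BTU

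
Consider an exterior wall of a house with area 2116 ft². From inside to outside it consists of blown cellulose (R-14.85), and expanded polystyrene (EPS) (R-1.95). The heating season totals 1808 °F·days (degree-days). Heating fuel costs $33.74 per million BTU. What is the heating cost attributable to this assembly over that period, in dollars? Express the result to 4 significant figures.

184.4 dollars

R_total = 14.85 + 1.95 = 16.8 ft²·°F·h/BTU
E = A × HDD × 24 / R = 2116 × 1808 × 24 / 16.8 = 5465300 BTU
Cost = 5465300/10⁶ × 33.74 = $184.4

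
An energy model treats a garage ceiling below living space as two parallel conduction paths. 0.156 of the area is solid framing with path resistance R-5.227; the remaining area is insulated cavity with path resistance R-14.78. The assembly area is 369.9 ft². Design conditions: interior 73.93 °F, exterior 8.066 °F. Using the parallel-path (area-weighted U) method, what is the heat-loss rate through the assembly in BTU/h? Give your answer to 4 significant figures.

2118 BTU/h

U_eff = 0.844/14.78 + 0.156/5.227 = 0.057104 + 0.029845 = 0.086949
R_eff = 1/U_eff = 11.501 ft²·°F·h/BTU
Q = 369.9 × (73.93 − 8.066) / 11.501 = 2118.4 BTU/h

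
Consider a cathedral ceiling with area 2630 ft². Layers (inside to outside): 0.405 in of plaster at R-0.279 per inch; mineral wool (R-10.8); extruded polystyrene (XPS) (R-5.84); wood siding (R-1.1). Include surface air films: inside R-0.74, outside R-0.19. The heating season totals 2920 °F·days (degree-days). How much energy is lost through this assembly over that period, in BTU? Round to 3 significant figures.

9810000 BTU

0.405 × 0.279 = 0.113
R_total = 0.74 + 0.113 + 10.8 + 5.84 + 1.1 + 0.19 = 18.78 ft²·°F·h/BTU
E = A × HDD × 24 / R = 2630 × 2920 × 24 / 18.78 = 9813000 BTU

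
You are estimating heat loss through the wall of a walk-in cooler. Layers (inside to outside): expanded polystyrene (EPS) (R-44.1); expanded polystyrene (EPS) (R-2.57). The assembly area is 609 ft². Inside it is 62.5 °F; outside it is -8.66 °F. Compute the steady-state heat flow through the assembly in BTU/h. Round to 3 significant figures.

R_total = 44.1 + 2.57 = 46.67 ft²·°F·h/BTU
Q = A·ΔT/R = 609 × (62.5 − (-8.66)) / 46.67 = 928.6 BTU/h

929 BTU/h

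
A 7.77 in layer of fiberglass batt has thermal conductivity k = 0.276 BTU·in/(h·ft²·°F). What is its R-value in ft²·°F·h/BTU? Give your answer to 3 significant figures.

28.2 ft²·°F·h/BTU

R = L/k = 7.77/0.276 = 28.15 ft²·°F·h/BTU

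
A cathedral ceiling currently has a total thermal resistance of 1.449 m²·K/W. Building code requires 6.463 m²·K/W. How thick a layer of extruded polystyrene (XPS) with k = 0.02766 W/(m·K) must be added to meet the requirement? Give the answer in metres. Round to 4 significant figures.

ΔR = 6.463 − 1.449 = 5.014 m²·K/W
L = ΔR × k = 5.014 × 0.02766 = 0.13869 m

0.1387 m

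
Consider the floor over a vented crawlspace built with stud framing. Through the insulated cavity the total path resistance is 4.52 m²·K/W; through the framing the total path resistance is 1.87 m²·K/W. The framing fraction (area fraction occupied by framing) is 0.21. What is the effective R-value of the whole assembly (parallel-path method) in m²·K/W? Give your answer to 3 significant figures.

U_eff = 0.79/4.52 + 0.21/1.87 = 0.1748 + 0.1123 = 0.2871
R_eff = 1/U_eff = 3.483 m²·K/W

3.48 m²·K/W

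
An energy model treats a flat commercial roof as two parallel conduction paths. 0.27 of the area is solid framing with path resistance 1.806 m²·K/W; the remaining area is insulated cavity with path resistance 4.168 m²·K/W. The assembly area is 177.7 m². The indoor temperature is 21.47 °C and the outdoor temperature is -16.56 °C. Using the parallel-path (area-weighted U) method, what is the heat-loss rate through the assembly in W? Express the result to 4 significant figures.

2194 W

U_eff = 0.73/4.168 + 0.27/1.806 = 0.17514 + 0.1495 = 0.32465
R_eff = 1/U_eff = 3.0803 m²·K/W
Q = 177.7 × (21.47 − (-16.56)) / 3.0803 = 2193.9 W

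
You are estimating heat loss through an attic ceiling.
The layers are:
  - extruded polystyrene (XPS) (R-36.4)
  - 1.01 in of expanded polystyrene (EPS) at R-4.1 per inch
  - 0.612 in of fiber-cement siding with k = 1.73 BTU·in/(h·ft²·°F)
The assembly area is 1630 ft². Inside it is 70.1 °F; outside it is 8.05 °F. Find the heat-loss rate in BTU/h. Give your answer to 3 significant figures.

1.01 × 4.1 = 4.141
0.612/1.73 = 0.3538
R_total = 36.4 + 4.141 + 0.3538 = 40.89 ft²·°F·h/BTU
Q = A·ΔT/R = 1630 × (70.1 − 8.05) / 40.89 = 2473 BTU/h

2470 BTU/h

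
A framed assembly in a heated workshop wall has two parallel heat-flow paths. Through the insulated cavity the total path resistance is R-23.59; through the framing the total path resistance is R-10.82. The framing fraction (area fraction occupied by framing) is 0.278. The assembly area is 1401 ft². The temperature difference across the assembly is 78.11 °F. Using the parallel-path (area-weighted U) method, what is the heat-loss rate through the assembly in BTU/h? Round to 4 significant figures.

6161 BTU/h

U_eff = 0.722/23.59 + 0.278/10.82 = 0.030606 + 0.025693 = 0.056299
R_eff = 1/U_eff = 17.762 ft²·°F·h/BTU
Q = 1401 × 78.11 / 17.762 = 6161 BTU/h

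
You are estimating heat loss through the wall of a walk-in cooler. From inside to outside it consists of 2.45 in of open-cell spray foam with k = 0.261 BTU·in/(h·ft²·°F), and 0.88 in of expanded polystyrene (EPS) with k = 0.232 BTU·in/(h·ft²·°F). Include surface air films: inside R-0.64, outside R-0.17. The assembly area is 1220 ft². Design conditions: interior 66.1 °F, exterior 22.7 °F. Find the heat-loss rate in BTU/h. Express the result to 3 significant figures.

3780 BTU/h

2.45/0.261 = 9.387
0.88/0.232 = 3.793
R_total = 0.64 + 9.387 + 3.793 + 0.17 = 13.99 ft²·°F·h/BTU
Q = A·ΔT/R = 1220 × (66.1 − 22.7) / 13.99 = 3785 BTU/h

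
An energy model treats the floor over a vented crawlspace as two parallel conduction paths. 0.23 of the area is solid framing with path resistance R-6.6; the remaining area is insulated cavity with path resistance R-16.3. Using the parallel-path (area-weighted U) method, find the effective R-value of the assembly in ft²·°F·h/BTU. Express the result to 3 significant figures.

12.2 ft²·°F·h/BTU

U_eff = 0.77/16.3 + 0.23/6.6 = 0.04724 + 0.03485 = 0.08209
R_eff = 1/U_eff = 12.18 ft²·°F·h/BTU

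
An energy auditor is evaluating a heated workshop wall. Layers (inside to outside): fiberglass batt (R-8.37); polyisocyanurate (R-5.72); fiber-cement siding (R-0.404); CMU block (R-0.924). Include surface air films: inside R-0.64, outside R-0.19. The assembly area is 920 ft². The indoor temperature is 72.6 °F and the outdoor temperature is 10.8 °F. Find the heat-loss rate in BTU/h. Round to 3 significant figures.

R_total = 0.64 + 8.37 + 5.72 + 0.404 + 0.924 + 0.19 = 16.25 ft²·°F·h/BTU
Q = A·ΔT/R = 920 × (72.6 − 10.8) / 16.25 = 3499 BTU/h

3500 BTU/h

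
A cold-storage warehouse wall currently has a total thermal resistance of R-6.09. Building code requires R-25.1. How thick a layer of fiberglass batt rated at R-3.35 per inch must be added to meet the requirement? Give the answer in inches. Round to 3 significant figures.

ΔR = 25.1 − 6.09 = 19.01 ft²·°F·h/BTU
L = ΔR / (R/in) = 19.01/3.35 = 5.675 in

5.67 in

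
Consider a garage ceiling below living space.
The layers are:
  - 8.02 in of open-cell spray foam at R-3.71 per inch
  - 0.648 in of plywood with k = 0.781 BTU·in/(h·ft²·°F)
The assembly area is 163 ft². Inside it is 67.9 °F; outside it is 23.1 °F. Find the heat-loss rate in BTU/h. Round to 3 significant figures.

239 BTU/h

8.02 × 3.71 = 29.75
0.648/0.781 = 0.8297
R_total = 29.75 + 0.8297 = 30.58 ft²·°F·h/BTU
Q = A·ΔT/R = 163 × (67.9 − 23.1) / 30.58 = 238.8 BTU/h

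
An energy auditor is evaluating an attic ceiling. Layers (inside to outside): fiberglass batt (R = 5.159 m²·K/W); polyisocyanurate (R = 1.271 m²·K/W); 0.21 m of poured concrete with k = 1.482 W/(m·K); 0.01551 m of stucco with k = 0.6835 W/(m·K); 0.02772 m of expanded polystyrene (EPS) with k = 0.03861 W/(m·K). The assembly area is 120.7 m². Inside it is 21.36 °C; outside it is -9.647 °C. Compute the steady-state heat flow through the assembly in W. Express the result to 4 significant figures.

511.8 W

0.21/1.482 = 0.1417
0.01551/0.6835 = 0.022692
0.02772/0.03861 = 0.71795
R_total = 5.159 + 1.271 + 0.1417 + 0.022692 + 0.71795 = 7.3123 m²·K/W
Q = A·ΔT/R = 120.7 × (21.36 − (-9.647)) / 7.3123 = 511.81 W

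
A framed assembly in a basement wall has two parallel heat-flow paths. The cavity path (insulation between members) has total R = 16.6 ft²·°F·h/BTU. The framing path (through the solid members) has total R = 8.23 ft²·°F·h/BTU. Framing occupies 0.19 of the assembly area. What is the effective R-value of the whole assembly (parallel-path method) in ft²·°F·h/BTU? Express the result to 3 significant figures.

13.9 ft²·°F·h/BTU

U_eff = 0.81/16.6 + 0.19/8.23 = 0.0488 + 0.02309 = 0.07188
R_eff = 1/U_eff = 13.91 ft²·°F·h/BTU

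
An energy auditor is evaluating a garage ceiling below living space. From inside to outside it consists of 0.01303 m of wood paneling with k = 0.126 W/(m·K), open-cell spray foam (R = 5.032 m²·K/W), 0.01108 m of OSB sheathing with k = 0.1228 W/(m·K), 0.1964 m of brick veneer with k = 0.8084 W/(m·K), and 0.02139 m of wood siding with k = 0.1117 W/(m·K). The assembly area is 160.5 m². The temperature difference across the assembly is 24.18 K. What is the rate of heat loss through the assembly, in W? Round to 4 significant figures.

685.7 W

0.01303/0.126 = 0.10341
0.01108/0.1228 = 0.090228
0.1964/0.8084 = 0.24295
0.02139/0.1117 = 0.1915
R_total = 0.10341 + 5.032 + 0.090228 + 0.24295 + 0.1915 = 5.6601 m²·K/W
Q = A·ΔT/R = 160.5 × 24.18 / 5.6601 = 685.66 W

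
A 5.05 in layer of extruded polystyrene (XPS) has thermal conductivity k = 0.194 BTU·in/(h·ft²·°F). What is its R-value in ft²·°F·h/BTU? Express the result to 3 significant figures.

R = L/k = 5.05/0.194 = 26.03 ft²·°F·h/BTU

26.0 ft²·°F·h/BTU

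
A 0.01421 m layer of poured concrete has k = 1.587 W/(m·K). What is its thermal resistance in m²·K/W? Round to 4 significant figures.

R = L/k = 0.01421/1.587 = 0.008954 m²·K/W

0.008954 m²·K/W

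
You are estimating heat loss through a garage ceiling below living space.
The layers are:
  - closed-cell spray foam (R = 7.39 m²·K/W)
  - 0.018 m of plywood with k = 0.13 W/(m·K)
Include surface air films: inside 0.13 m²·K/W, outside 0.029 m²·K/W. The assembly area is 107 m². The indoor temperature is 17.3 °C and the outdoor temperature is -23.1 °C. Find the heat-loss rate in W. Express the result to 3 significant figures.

0.018/0.13 = 0.1385
R_total = 0.13 + 7.39 + 0.1385 + 0.029 = 7.687 m²·K/W
Q = A·ΔT/R = 107 × (17.3 − (-23.1)) / 7.687 = 562.3 W

562 W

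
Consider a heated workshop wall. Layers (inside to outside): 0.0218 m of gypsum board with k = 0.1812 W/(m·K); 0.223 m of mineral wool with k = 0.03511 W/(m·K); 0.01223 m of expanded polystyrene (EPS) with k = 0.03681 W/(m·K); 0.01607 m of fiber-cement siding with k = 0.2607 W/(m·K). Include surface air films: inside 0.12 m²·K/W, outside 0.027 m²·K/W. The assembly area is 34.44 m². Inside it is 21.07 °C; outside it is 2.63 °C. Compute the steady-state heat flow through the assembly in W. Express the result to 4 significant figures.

90.56 W

0.0218/0.1812 = 0.12031
0.223/0.03511 = 6.3515
0.01223/0.03681 = 0.33225
0.01607/0.2607 = 0.061642
R_total = 0.12 + 0.12031 + 6.3515 + 0.33225 + 0.061642 + 0.027 = 7.0127 m²·K/W
Q = A·ΔT/R = 34.44 × (21.07 − 2.63) / 7.0127 = 90.561 W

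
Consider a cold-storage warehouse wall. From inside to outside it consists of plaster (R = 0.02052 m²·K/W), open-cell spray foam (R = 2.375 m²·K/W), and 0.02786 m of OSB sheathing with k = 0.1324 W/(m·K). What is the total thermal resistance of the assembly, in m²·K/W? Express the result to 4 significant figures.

2.606 m²·K/W

0.02786/0.1324 = 0.21042
R_total = 0.02052 + 2.375 + 0.21042 = 2.6059 m²·K/W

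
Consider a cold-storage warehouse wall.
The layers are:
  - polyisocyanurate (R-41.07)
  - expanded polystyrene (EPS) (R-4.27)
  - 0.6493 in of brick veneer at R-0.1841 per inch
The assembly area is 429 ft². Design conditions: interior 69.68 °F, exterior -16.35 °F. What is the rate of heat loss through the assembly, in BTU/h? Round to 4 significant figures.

811.9 BTU/h

0.6493 × 0.1841 = 0.11954
R_total = 41.07 + 4.27 + 0.11954 = 45.46 ft²·°F·h/BTU
Q = A·ΔT/R = 429 × (69.68 − (-16.35)) / 45.46 = 811.86 BTU/h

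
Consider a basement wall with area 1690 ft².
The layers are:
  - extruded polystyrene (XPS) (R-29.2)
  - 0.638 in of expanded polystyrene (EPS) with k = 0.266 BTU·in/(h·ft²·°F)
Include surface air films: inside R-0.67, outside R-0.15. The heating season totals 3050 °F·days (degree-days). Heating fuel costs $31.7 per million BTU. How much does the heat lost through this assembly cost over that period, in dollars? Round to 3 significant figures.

0.638/0.266 = 2.398
R_total = 0.67 + 29.2 + 2.398 + 0.15 = 32.42 ft²·°F·h/BTU
E = A × HDD × 24 / R = 1690 × 3050 × 24 / 32.42 = 3816000 BTU
Cost = 3816000/10⁶ × 31.7 = $121

121 dollars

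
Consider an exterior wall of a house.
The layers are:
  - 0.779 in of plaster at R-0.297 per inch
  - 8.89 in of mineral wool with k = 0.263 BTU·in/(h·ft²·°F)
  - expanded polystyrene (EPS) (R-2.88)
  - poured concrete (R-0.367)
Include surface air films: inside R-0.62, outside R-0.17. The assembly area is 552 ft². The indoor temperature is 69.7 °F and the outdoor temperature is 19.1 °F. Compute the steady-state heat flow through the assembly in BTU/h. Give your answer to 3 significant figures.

0.779 × 0.297 = 0.2314
8.89/0.263 = 33.8
R_total = 0.62 + 0.2314 + 33.8 + 2.88 + 0.367 + 0.17 = 38.07 ft²·°F·h/BTU
Q = A·ΔT/R = 552 × (69.7 − 19.1) / 38.07 = 733.7 BTU/h

734 BTU/h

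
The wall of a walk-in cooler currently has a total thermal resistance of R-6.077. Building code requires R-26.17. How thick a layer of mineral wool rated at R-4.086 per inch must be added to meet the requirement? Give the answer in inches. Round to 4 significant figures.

4.918 in

ΔR = 26.17 − 6.077 = 20.093 ft²·°F·h/BTU
L = ΔR / (R/in) = 20.093/4.086 = 4.9175 in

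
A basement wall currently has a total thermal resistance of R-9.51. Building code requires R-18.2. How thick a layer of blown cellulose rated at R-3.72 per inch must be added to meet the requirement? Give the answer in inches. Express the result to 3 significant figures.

ΔR = 18.2 − 9.51 = 8.69 ft²·°F·h/BTU
L = ΔR / (R/in) = 8.69/3.72 = 2.336 in

2.34 in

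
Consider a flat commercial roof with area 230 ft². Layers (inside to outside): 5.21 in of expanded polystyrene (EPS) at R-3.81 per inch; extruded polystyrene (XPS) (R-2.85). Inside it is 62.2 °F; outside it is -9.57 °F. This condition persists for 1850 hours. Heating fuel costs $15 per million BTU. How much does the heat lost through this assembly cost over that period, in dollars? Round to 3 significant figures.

5.21 × 3.81 = 19.85
R_total = 19.85 + 2.85 = 22.7 ft²·°F·h/BTU
Q = 230 × (62.2 − (-9.57)) / 22.7 = 727.2 BTU/h
E = 727.2 × 1850 = 1345000 BTU
Cost = 1345000/10⁶ × 15 = $20.18

20.2 dollars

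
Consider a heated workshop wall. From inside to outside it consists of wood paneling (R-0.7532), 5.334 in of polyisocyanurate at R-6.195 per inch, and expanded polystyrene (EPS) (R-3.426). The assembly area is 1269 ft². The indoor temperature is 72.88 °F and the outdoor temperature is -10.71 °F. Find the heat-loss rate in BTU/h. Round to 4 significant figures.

2850 BTU/h

5.334 × 6.195 = 33.044
R_total = 0.7532 + 33.044 + 3.426 = 37.223 ft²·°F·h/BTU
Q = A·ΔT/R = 1269 × (72.88 − (-10.71)) / 37.223 = 2849.7 BTU/h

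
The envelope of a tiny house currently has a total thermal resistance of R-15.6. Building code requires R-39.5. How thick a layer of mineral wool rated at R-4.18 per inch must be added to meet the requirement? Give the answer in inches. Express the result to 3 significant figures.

ΔR = 39.5 − 15.6 = 23.9 ft²·°F·h/BTU
L = ΔR / (R/in) = 23.9/4.18 = 5.718 in

5.72 in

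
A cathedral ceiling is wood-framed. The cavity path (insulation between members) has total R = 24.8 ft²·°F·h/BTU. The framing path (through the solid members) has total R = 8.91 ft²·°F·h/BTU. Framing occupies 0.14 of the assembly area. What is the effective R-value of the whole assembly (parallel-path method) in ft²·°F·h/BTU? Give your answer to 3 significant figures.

U_eff = 0.86/24.8 + 0.14/8.91 = 0.03468 + 0.01571 = 0.05039
R_eff = 1/U_eff = 19.85 ft²·°F·h/BTU

19.8 ft²·°F·h/BTU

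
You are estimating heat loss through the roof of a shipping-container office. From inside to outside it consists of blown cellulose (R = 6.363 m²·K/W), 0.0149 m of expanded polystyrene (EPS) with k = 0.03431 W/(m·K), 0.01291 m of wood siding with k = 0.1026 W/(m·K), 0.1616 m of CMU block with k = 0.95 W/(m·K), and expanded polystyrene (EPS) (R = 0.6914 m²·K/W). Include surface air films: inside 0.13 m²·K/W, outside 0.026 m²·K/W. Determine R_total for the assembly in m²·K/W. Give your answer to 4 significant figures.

7.941 m²·K/W

0.0149/0.03431 = 0.43428
0.01291/0.1026 = 0.12583
0.1616/0.95 = 0.17011
R_total = 0.13 + 6.363 + 0.43428 + 0.12583 + 0.17011 + 0.6914 + 0.026 = 7.9406 m²·K/W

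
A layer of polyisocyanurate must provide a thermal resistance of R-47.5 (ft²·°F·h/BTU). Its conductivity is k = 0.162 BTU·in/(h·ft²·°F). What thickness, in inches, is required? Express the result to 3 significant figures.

L = R × k = 47.5 × 0.162 = 7.695 in

7.70 in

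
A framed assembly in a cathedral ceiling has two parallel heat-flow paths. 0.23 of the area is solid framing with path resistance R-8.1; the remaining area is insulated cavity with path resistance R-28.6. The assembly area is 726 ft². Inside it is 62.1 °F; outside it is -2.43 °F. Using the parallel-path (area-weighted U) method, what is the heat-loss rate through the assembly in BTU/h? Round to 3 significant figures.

U_eff = 0.77/28.6 + 0.23/8.1 = 0.02692 + 0.0284 = 0.05532
R_eff = 1/U_eff = 18.08 ft²·°F·h/BTU
Q = 726 × (62.1 − (-2.43)) / 18.08 = 2592 BTU/h

2590 BTU/h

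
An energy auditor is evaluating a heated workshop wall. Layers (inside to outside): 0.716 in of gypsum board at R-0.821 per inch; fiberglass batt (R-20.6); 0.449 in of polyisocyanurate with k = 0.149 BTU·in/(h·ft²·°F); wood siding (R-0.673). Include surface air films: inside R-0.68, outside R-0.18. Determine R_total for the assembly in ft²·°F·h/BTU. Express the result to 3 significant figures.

25.7 ft²·°F·h/BTU

0.716 × 0.821 = 0.5878
0.449/0.149 = 3.013
R_total = 0.68 + 0.5878 + 20.6 + 3.013 + 0.673 + 0.18 = 25.73 ft²·°F·h/BTU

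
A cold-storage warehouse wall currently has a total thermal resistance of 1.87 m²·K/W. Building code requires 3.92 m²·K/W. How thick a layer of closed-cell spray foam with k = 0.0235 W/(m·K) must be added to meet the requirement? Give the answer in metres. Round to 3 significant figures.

0.0482 m

ΔR = 3.92 − 1.87 = 2.05 m²·K/W
L = ΔR × k = 2.05 × 0.0235 = 0.04817 m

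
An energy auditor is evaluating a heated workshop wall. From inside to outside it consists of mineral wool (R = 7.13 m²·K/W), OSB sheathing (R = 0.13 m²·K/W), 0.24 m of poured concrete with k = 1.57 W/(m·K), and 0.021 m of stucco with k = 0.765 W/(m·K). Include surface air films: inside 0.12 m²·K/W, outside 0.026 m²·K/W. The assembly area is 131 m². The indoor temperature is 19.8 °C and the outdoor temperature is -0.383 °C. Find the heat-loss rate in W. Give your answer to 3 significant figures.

349 W

0.24/1.57 = 0.1529
0.021/0.765 = 0.02745
R_total = 0.12 + 7.13 + 0.13 + 0.1529 + 0.02745 + 0.026 = 7.586 m²·K/W
Q = A·ΔT/R = 131 × (19.8 − (-0.383)) / 7.586 = 348.5 W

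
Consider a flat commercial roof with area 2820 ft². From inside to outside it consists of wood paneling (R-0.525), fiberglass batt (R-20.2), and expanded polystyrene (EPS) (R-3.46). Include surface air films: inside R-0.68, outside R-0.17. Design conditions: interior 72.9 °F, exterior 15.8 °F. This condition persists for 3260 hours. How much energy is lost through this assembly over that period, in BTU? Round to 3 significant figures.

21000000 BTU

R_total = 0.68 + 0.525 + 20.2 + 3.46 + 0.17 = 25.04 ft²·°F·h/BTU
Q = 2820 × (72.9 − 15.8) / 25.04 = 6432 BTU/h
E = 6432 × 3260 = 20970000 BTU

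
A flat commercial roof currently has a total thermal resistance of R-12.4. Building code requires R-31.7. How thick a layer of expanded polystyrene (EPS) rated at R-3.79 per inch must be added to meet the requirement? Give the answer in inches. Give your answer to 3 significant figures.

ΔR = 31.7 − 12.4 = 19.3 ft²·°F·h/BTU
L = ΔR / (R/in) = 19.3/3.79 = 5.092 in

5.09 in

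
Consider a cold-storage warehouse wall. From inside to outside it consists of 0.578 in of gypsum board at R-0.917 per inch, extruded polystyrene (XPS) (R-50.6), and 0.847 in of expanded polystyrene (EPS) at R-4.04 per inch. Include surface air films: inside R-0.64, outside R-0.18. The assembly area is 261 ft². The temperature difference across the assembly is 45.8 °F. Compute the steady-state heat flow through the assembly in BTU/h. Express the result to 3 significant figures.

216 BTU/h

0.578 × 0.917 = 0.53
0.847 × 4.04 = 3.422
R_total = 0.64 + 0.53 + 50.6 + 3.422 + 0.18 = 55.37 ft²·°F·h/BTU
Q = A·ΔT/R = 261 × 45.8 / 55.37 = 215.9 BTU/h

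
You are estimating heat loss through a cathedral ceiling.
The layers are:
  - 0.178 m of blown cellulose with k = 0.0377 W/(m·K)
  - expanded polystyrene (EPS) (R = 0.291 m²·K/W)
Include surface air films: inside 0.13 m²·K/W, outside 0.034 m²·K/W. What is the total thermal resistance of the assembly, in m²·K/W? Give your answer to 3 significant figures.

0.178/0.0377 = 4.721
R_total = 0.13 + 4.721 + 0.291 + 0.034 = 5.176 m²·K/W

5.18 m²·K/W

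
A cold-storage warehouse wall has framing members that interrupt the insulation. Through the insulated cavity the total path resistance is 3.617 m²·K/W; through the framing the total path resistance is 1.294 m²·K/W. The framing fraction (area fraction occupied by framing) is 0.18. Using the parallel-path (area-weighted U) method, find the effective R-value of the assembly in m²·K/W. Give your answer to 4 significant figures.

U_eff = 0.82/3.617 + 0.18/1.294 = 0.22671 + 0.1391 = 0.36581
R_eff = 1/U_eff = 2.7337 m²·K/W

2.734 m²·K/W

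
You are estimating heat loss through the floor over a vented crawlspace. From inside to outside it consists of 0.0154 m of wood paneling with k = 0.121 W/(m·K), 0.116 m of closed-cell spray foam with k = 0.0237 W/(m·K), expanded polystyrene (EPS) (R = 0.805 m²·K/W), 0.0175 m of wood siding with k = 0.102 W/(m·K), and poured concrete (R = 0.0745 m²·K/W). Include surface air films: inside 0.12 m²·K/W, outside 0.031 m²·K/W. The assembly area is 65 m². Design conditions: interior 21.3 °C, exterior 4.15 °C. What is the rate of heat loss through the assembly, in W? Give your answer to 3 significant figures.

0.0154/0.121 = 0.1273
0.116/0.0237 = 4.895
0.0175/0.102 = 0.1716
R_total = 0.12 + 0.1273 + 4.895 + 0.805 + 0.1716 + 0.0745 + 0.031 = 6.224 m²·K/W
Q = A·ΔT/R = 65 × (21.3 − 4.15) / 6.224 = 179.1 W

179 W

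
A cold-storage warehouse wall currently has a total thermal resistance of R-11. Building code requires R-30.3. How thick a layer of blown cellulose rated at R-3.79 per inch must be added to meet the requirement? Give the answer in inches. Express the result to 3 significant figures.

5.09 in

ΔR = 30.3 − 11 = 19.3 ft²·°F·h/BTU
L = ΔR / (R/in) = 19.3/3.79 = 5.092 in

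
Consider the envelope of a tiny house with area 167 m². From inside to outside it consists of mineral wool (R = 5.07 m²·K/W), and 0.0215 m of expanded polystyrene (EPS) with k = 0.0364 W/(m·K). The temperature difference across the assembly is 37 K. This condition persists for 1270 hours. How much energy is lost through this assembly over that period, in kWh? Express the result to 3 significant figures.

1390 kWh

0.0215/0.0364 = 0.5907
R_total = 5.07 + 0.5907 = 5.661 m²·K/W
Q = 167 × 37 / 5.661 = 1092 W
E = 1092 W × 1270 h / 1000 = 1386 kWh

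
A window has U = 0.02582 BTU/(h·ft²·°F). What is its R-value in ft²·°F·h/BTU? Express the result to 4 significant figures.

38.73 ft²·°F·h/BTU

R = 1/U = 1/0.02582 = 38.73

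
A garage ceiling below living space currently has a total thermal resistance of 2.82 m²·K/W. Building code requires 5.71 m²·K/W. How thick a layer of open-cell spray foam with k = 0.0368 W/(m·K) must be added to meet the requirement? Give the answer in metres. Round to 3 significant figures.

ΔR = 5.71 − 2.82 = 2.89 m²·K/W
L = ΔR × k = 2.89 × 0.0368 = 0.1064 m

0.106 m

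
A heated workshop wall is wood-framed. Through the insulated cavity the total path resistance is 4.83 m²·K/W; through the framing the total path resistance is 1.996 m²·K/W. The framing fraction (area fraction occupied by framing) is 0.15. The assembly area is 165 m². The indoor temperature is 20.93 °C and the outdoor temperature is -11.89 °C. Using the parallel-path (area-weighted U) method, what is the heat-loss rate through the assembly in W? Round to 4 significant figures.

U_eff = 0.85/4.83 + 0.15/1.996 = 0.17598 + 0.07515 = 0.25113
R_eff = 1/U_eff = 3.9819 m²·K/W
Q = 165 × (20.93 − (-11.89)) / 3.9819 = 1360 W

1360 W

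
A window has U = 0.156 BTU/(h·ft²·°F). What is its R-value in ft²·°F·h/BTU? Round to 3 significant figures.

R = 1/U = 1/0.156 = 6.41

6.41 ft²·°F·h/BTU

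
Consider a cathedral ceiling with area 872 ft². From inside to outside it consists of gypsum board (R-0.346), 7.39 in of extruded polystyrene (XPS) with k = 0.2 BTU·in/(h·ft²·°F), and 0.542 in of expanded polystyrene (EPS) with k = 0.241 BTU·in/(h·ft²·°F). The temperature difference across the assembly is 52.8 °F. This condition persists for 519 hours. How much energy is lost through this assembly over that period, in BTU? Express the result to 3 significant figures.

7.39/0.2 = 36.95
0.542/0.241 = 2.249
R_total = 0.346 + 36.95 + 2.249 = 39.54 ft²·°F·h/BTU
Q = 872 × 52.8 / 39.54 = 1164 BTU/h
E = 1164 × 519 = 604300 BTU

604000 BTU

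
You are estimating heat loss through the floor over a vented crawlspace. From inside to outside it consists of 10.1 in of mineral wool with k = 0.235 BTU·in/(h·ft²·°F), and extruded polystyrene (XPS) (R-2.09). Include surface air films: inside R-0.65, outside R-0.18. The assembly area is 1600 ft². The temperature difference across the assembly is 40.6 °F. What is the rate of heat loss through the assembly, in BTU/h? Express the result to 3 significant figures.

10.1/0.235 = 42.98
R_total = 0.65 + 42.98 + 2.09 + 0.18 = 45.9 ft²·°F·h/BTU
Q = A·ΔT/R = 1600 × 40.6 / 45.9 = 1415 BTU/h

1420 BTU/h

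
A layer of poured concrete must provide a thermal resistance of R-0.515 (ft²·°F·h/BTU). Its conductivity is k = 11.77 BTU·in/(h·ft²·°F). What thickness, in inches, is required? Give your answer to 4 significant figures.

L = R × k = 0.515 × 11.77 = 6.0615 in

6.062 in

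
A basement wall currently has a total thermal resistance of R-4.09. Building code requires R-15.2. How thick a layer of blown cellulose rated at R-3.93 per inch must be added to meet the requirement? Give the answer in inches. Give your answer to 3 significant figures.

2.83 in

ΔR = 15.2 − 4.09 = 11.11 ft²·°F·h/BTU
L = ΔR / (R/in) = 11.11/3.93 = 2.827 in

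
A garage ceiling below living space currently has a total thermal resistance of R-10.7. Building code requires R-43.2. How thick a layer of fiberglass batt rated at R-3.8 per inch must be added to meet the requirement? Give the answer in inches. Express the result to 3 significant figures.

8.55 in

ΔR = 43.2 − 10.7 = 32.5 ft²·°F·h/BTU
L = ΔR / (R/in) = 32.5/3.8 = 8.553 in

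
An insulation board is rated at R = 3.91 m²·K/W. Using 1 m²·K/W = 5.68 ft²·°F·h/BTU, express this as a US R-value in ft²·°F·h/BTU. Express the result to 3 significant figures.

22.2 ft²·°F·h/BTU

R_US = 3.91 × 5.68 = 22.21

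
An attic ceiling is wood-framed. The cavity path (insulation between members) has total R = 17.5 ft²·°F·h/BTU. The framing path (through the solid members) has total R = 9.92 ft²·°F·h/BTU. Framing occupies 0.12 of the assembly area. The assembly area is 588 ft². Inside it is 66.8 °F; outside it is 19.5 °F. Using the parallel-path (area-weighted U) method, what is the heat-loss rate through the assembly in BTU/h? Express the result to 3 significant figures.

1740 BTU/h

U_eff = 0.88/17.5 + 0.12/9.92 = 0.05029 + 0.0121 = 0.06238
R_eff = 1/U_eff = 16.03 ft²·°F·h/BTU
Q = 588 × (66.8 − 19.5) / 16.03 = 1735 BTU/h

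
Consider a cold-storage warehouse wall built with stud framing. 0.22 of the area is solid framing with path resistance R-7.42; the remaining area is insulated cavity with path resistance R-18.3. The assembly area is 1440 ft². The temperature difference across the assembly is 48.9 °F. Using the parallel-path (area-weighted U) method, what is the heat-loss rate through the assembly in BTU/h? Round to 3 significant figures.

U_eff = 0.78/18.3 + 0.22/7.42 = 0.04262 + 0.02965 = 0.07227
R_eff = 1/U_eff = 13.84 ft²·°F·h/BTU
Q = 1440 × 48.9 / 13.84 = 5089 BTU/h

5090 BTU/h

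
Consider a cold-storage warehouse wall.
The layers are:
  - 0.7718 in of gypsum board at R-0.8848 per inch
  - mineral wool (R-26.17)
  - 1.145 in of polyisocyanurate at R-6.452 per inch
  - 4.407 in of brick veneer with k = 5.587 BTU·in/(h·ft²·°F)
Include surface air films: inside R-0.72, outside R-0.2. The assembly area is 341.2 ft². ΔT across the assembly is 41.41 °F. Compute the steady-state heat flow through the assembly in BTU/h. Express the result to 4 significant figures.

393.0 BTU/h

0.7718 × 0.8848 = 0.68289
1.145 × 6.452 = 7.3875
4.407/5.587 = 0.7888
R_total = 0.72 + 0.68289 + 26.17 + 7.3875 + 0.7888 + 0.2 = 35.949 ft²·°F·h/BTU
Q = A·ΔT/R = 341.2 × 41.41 / 35.949 = 393.03 BTU/h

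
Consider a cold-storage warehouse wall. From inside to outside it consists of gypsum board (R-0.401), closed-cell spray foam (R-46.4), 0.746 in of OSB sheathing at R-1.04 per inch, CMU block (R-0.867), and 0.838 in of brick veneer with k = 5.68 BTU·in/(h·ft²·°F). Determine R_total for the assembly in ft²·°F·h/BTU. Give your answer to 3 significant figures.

0.746 × 1.04 = 0.7758
0.838/5.68 = 0.1475
R_total = 0.401 + 46.4 + 0.7758 + 0.867 + 0.1475 = 48.59 ft²·°F·h/BTU

48.6 ft²·°F·h/BTU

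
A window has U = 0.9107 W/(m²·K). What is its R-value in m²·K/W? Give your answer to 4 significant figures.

R = 1/U = 1/0.9107 = 1.0981

1.098 m²·K/W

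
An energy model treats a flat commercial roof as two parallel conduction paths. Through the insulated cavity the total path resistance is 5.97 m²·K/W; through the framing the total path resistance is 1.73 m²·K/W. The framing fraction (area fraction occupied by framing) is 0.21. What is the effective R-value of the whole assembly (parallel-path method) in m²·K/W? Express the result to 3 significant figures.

U_eff = 0.79/5.97 + 0.21/1.73 = 0.1323 + 0.1214 = 0.2537
R_eff = 1/U_eff = 3.941 m²·K/W

3.94 m²·K/W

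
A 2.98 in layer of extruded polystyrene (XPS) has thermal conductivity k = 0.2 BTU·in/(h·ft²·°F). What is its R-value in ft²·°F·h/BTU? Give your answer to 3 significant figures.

14.9 ft²·°F·h/BTU

R = L/k = 2.98/0.2 = 14.9 ft²·°F·h/BTU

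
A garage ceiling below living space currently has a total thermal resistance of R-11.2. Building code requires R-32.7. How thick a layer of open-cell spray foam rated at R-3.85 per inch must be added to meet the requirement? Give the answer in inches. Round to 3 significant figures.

ΔR = 32.7 − 11.2 = 21.5 ft²·°F·h/BTU
L = ΔR / (R/in) = 21.5/3.85 = 5.584 in

5.58 in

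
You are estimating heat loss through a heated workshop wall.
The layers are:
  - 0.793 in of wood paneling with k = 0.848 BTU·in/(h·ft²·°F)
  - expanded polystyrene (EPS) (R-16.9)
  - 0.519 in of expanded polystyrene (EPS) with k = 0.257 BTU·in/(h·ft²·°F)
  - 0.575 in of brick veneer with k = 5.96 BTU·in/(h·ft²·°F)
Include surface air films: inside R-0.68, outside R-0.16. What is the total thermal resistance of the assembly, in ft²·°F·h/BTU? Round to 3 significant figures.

20.8 ft²·°F·h/BTU

0.793/0.848 = 0.9351
0.519/0.257 = 2.019
0.575/5.96 = 0.09648
R_total = 0.68 + 0.9351 + 16.9 + 2.019 + 0.09648 + 0.16 = 20.79 ft²·°F·h/BTU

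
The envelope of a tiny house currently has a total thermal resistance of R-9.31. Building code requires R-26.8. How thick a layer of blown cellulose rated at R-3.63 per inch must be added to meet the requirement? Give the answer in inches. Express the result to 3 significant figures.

4.82 in

ΔR = 26.8 − 9.31 = 17.49 ft²·°F·h/BTU
L = ΔR / (R/in) = 17.49/3.63 = 4.818 in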